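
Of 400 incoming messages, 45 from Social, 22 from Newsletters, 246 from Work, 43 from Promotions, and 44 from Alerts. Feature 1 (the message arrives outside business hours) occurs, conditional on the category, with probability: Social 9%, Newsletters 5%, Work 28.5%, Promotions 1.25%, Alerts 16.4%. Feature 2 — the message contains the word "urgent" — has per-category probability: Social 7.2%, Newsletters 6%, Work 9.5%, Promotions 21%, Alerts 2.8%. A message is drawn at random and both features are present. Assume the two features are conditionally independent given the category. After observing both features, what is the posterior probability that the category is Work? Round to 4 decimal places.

0.9083

Unnormalized posteriors (prior × likelihood):
  Social: 0.1125 × 0.09 × 0.072 = 0.000729
  Newsletters: 0.055 × 0.05 × 0.06 = 0.000165
  Work: 0.615 × 0.285 × 0.095 = 0.016651125
  Promotions: 0.1075 × 0.0125 × 0.21 = 0.0002821875
  Alerts: 0.11 × 0.164 × 0.028 = 0.00050512
Total = 0.0183324325.
P(Work | evidence) = 0.016651125 / 0.0183324325 ≈ 0.9083.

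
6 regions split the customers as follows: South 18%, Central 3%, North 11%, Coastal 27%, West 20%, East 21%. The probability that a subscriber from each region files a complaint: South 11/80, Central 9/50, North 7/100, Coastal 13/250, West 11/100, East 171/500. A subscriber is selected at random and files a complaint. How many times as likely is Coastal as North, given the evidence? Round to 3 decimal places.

Unnormalized posteriors (prior × likelihood):
  South: 0.18 × 0.1375 = 0.02475
  Central: 0.03 × 0.18 = 0.0054
  North: 0.11 × 0.07 = 0.0077
  Coastal: 0.27 × 0.052 = 0.01404
  West: 0.2 × 0.11 = 0.022
  East: 0.21 × 0.342 = 0.07182
Normalizing constant = 0.14571.
The ratio is 0.01404 / 0.0077 (the normalizer cancels) = 1.823.

1.823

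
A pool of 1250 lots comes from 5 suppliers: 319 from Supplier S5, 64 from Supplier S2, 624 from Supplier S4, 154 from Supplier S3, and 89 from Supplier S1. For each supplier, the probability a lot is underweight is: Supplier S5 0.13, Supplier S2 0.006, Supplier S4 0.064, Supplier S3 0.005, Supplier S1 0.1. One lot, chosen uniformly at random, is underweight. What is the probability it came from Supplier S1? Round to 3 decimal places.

0.097

By Bayes' rule, posterior ∝ prior × likelihood:
  Supplier S5: 0.2552 × 0.13 = 0.033176
  Supplier S2: 0.0512 × 0.006 = 0.0003072
  Supplier S4: 0.4992 × 0.064 = 0.0319488
  Supplier S3: 0.1232 × 0.005 = 0.000616
  Supplier S1: 0.0712 × 0.1 = 0.00712
Total = 0.073168.
P(Supplier S1 | evidence) = 0.00712 / 0.073168 ≈ 0.097.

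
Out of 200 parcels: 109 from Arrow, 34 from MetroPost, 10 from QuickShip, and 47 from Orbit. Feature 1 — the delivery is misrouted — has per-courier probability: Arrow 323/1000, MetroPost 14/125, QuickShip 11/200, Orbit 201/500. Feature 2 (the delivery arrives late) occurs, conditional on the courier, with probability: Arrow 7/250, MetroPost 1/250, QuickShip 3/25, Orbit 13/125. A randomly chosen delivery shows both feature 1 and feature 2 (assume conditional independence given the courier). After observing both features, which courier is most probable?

Orbit

Prior × likelihood for each hypothesis:
  Arrow: 0.545 × 0.323 × 0.028 = 0.00492898
  MetroPost: 0.17 × 0.112 × 0.004 = 0.00007616
  QuickShip: 0.05 × 0.055 × 0.12 = 0.00033
  Orbit: 0.235 × 0.402 × 0.104 = 0.00982488
Sum = 0.01516002.
Largest term belongs to Orbit, so Orbit is most probable.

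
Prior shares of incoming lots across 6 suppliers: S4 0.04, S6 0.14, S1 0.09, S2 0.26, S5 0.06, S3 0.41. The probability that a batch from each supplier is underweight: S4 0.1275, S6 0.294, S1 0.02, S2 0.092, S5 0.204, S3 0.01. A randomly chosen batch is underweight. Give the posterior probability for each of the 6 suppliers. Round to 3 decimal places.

Compute prior × likelihood for every hypothesis:
  S4: 0.04 × 0.1275 = 0.0051
  S6: 0.14 × 0.294 = 0.04116
  S1: 0.09 × 0.02 = 0.0018
  S2: 0.26 × 0.092 = 0.02392
  S5: 0.06 × 0.204 = 0.01224
  S3: 0.41 × 0.01 = 0.0041
Sum = 0.08832.
P(S4 | underweight) = 0.0051/0.08832 ≈ 0.058
P(S6 | underweight) = 0.04116/0.08832 ≈ 0.466
P(S1 | underweight) = 0.0018/0.08832 ≈ 0.020
P(S2 | underweight) = 0.02392/0.08832 ≈ 0.271
P(S5 | underweight) = 0.01224/0.08832 ≈ 0.139
P(S3 | underweight) = 0.0041/0.08832 ≈ 0.046
(Check: 0.058+0.466+0.020+0.271+0.139+0.046 = 1.000.)

S4 0.058, S6 0.466, S1 0.020, S2 0.271, S5 0.139, S3 0.046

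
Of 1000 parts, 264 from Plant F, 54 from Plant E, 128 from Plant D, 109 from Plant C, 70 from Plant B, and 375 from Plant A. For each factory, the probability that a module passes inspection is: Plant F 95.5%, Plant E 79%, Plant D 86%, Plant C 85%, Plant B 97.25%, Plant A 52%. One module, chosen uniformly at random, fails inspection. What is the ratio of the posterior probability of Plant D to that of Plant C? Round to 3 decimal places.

Taking complements, P(nonconforming | each) = Plant F 0.045, Plant E 0.21, Plant D 0.14, Plant C 0.15, Plant B 0.0275, Plant A 0.48.
Prior × likelihood for each hypothesis:
  Plant F: 0.264 × 0.045 = 0.01188
  Plant E: 0.054 × 0.21 = 0.01134
  Plant D: 0.128 × 0.14 = 0.01792
  Plant C: 0.109 × 0.15 = 0.01635
  Plant B: 0.07 × 0.0275 = 0.001925
  Plant A: 0.375 × 0.48 = 0.18
Normalizing constant = 0.239415.
The ratio is 0.01792 / 0.01635 (the normalizer cancels) = 1.096.

1.096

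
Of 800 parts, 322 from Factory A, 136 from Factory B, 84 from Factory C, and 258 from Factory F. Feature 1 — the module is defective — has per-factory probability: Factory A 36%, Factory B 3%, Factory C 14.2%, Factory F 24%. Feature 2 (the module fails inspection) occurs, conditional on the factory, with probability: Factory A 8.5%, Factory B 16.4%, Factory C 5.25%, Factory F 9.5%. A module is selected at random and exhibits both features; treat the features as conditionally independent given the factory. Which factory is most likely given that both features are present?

Factory A

By Bayes' rule, posterior ∝ prior × likelihood:
  Factory A: 0.4025 × 0.36 × 0.085 = 0.0123165
  Factory B: 0.17 × 0.03 × 0.164 = 0.0008364
  Factory C: 0.105 × 0.142 × 0.0525 = 0.000782775
  Factory F: 0.3225 × 0.24 × 0.095 = 0.007353
Total = 0.021288675.
Largest term belongs to Factory A, so Factory A is most probable.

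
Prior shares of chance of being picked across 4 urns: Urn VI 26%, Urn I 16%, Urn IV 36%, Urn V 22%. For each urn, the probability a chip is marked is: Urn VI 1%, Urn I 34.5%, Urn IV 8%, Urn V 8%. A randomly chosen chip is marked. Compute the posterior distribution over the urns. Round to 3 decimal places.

Prior × likelihood for each hypothesis:
  Urn VI: 0.26 × 0.01 = 0.0026
  Urn I: 0.16 × 0.345 = 0.0552
  Urn IV: 0.36 × 0.08 = 0.0288
  Urn V: 0.22 × 0.08 = 0.0176
Normalizing constant = 0.1042.
P(Urn VI | marked) = 0.0026/0.1042 ≈ 0.025
P(Urn I | marked) = 0.0552/0.1042 ≈ 0.530
P(Urn IV | marked) = 0.0288/0.1042 ≈ 0.276
P(Urn V | marked) = 0.0176/0.1042 ≈ 0.169

Urn VI 0.025, Urn I 0.530, Urn IV 0.276, Urn V 0.169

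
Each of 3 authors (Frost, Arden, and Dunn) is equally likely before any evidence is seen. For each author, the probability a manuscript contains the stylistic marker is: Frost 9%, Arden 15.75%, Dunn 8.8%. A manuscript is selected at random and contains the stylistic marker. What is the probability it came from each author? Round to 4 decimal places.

Frost 0.2683, Arden 0.4694, Dunn 0.2623

Since the prior is uniform, the posterior is proportional to the likelihood:
  Frost: 0.09
  Arden: 0.1575
  Dunn: 0.088
Sum = 0.3355.
P(Frost | marker) = 0.09/0.3355 ≈ 0.2683
P(Arden | marker) = 0.1575/0.3355 ≈ 0.4694
P(Dunn | marker) = 0.088/0.3355 ≈ 0.2623
(Check: 0.2683+0.4694+0.2623 = 1.0000.)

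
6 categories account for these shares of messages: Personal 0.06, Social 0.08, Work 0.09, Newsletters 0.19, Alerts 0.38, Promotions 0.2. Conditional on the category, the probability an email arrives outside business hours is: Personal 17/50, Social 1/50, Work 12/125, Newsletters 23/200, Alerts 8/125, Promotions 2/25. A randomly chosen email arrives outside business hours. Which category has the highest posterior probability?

Alerts

Prior × likelihood for each hypothesis:
  Personal: 0.06 × 0.34 = 0.0204
  Social: 0.08 × 0.02 = 0.0016
  Work: 0.09 × 0.096 = 0.00864
  Newsletters: 0.19 × 0.115 = 0.02185
  Alerts: 0.38 × 0.064 = 0.02432
  Promotions: 0.2 × 0.08 = 0.016
Total = 0.09281.
Largest term belongs to Alerts, so Alerts is most probable.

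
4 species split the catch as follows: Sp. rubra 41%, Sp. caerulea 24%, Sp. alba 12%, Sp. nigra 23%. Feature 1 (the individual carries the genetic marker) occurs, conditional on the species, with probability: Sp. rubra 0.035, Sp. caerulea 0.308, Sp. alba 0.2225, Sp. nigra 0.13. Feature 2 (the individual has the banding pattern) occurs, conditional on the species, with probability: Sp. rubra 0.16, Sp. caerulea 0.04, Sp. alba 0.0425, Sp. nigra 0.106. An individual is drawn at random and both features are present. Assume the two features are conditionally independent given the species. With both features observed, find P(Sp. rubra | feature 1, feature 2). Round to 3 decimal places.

Prior × likelihood for each hypothesis:
  Sp. rubra: 0.41 × 0.035 × 0.16 = 0.002296
  Sp. caerulea: 0.24 × 0.308 × 0.04 = 0.0029568
  Sp. alba: 0.12 × 0.2225 × 0.0425 = 0.00113475
  Sp. nigra: 0.23 × 0.13 × 0.106 = 0.0031694
Sum = 0.00955695.
P(Sp. rubra | evidence) = 0.002296 / 0.00955695 ≈ 0.240.

0.240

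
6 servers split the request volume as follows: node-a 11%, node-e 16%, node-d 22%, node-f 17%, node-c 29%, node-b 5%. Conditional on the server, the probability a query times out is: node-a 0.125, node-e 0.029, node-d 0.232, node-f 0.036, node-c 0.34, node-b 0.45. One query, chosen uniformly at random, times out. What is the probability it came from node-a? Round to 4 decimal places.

0.0699

By Bayes' rule, posterior ∝ prior × likelihood:
  node-a: 0.11 × 0.125 = 0.01375
  node-e: 0.16 × 0.029 = 0.00464
  node-d: 0.22 × 0.232 = 0.05104
  node-f: 0.17 × 0.036 = 0.00612
  node-c: 0.29 × 0.34 = 0.0986
  node-b: 0.05 × 0.45 = 0.0225
Sum = 0.19665.
P(node-a | evidence) = 0.01375 / 0.19665 ≈ 0.0699.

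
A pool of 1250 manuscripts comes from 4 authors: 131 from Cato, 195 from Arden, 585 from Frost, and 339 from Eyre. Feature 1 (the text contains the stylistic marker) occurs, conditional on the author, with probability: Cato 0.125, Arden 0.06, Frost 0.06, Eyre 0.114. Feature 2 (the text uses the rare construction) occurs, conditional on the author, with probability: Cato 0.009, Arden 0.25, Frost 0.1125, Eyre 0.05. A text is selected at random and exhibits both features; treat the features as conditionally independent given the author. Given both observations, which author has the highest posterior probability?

Compute prior × likelihood for every hypothesis:
  Cato: 0.1048 × 0.125 × 0.009 = 0.0001179
  Arden: 0.156 × 0.06 × 0.25 = 0.00234
  Frost: 0.468 × 0.06 × 0.1125 = 0.003159
  Eyre: 0.2712 × 0.114 × 0.05 = 0.00154584
Sum = 0.00716274.
Largest term belongs to Frost, so Frost is most probable.

Frost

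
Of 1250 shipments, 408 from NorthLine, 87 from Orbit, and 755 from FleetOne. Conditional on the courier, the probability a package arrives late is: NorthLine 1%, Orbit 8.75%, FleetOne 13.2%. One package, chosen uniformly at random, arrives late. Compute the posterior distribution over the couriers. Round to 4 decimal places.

NorthLine 0.0366, Orbit 0.0684, FleetOne 0.8950

Unnormalized posteriors (prior × likelihood):
  NorthLine: 0.3264 × 0.01 = 0.003264
  Orbit: 0.0696 × 0.0875 = 0.00609
  FleetOne: 0.604 × 0.132 = 0.079728
Normalizing constant = 0.089082.
P(NorthLine | late) = 0.003264/0.089082 ≈ 0.0366
P(Orbit | late) = 0.00609/0.089082 ≈ 0.0684
P(FleetOne | late) = 0.079728/0.089082 ≈ 0.8950
(Check: 0.0366+0.0684+0.8950 = 1.0000.)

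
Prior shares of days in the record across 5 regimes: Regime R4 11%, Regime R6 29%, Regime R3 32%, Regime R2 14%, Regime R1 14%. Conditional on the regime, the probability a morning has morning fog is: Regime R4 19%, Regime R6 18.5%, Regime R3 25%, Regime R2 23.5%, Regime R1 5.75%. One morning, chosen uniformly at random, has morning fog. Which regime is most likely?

By Bayes' rule, posterior ∝ prior × likelihood:
  Regime R4: 0.11 × 0.19 = 0.0209
  Regime R6: 0.29 × 0.185 = 0.05365
  Regime R3: 0.32 × 0.25 = 0.08
  Regime R2: 0.14 × 0.235 = 0.0329
  Regime R1: 0.14 × 0.0575 = 0.00805
Sum = 0.1955.
Largest term belongs to Regime R3, so Regime R3 is most probable.

Regime R3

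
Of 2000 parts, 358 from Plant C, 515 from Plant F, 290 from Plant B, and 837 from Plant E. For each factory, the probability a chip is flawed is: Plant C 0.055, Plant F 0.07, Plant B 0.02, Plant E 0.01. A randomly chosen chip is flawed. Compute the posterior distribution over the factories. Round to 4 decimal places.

Plant C 0.2816, Plant F 0.5157, Plant B 0.0830, Plant E 0.1197

By Bayes' rule, posterior ∝ prior × likelihood:
  Plant C: 0.179 × 0.055 = 0.009845
  Plant F: 0.2575 × 0.07 = 0.018025
  Plant B: 0.145 × 0.02 = 0.0029
  Plant E: 0.4185 × 0.01 = 0.004185
Sum = 0.034955.
P(Plant C | flawed) = 0.009845/0.034955 ≈ 0.2816
P(Plant F | flawed) = 0.018025/0.034955 ≈ 0.5157
P(Plant B | flawed) = 0.0029/0.034955 ≈ 0.0830
P(Plant E | flawed) = 0.004185/0.034955 ≈ 0.1197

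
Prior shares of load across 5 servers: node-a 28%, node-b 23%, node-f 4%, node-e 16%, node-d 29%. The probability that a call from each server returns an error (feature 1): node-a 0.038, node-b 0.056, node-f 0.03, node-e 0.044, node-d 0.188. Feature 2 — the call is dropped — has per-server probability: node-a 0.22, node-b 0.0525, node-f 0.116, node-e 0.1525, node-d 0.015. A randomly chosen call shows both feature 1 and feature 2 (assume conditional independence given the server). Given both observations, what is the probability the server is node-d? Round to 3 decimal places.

0.162

By Bayes' rule, posterior ∝ prior × likelihood:
  node-a: 0.28 × 0.038 × 0.22 = 0.0023408
  node-b: 0.23 × 0.056 × 0.0525 = 0.0006762
  node-f: 0.04 × 0.03 × 0.116 = 0.0001392
  node-e: 0.16 × 0.044 × 0.1525 = 0.0010736
  node-d: 0.29 × 0.188 × 0.015 = 0.0008178
Total = 0.0050476.
P(node-d | evidence) = 0.0008178 / 0.0050476 ≈ 0.162.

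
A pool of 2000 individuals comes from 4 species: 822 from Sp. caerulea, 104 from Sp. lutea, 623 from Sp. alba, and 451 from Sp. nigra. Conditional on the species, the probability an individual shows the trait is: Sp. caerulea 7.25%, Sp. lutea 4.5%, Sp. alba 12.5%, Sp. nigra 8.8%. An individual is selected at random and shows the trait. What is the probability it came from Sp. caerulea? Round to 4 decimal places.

0.3277

By Bayes' rule, posterior ∝ prior × likelihood:
  Sp. caerulea: 0.411 × 0.0725 = 0.0297975
  Sp. lutea: 0.052 × 0.045 = 0.00234
  Sp. alba: 0.3115 × 0.125 = 0.0389375
  Sp. nigra: 0.2255 × 0.088 = 0.019844
Total = 0.090919.
P(Sp. caerulea | evidence) = 0.0297975 / 0.090919 ≈ 0.3277.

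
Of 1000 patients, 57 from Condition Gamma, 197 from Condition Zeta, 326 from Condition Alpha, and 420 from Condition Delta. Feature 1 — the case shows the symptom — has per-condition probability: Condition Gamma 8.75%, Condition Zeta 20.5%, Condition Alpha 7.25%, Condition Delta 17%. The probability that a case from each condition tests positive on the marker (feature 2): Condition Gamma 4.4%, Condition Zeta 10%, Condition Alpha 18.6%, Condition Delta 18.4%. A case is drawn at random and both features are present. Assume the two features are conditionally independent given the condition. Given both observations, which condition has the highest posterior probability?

By Bayes' rule, posterior ∝ prior × likelihood:
  Condition Gamma: 0.057 × 0.0875 × 0.044 = 0.00021945
  Condition Zeta: 0.197 × 0.205 × 0.1 = 0.0040385
  Condition Alpha: 0.326 × 0.0725 × 0.186 = 0.00439611
  Condition Delta: 0.42 × 0.17 × 0.184 = 0.0131376
Total = 0.02179166.
Largest term belongs to Condition Delta, so Condition Delta is most probable.

Condition Delta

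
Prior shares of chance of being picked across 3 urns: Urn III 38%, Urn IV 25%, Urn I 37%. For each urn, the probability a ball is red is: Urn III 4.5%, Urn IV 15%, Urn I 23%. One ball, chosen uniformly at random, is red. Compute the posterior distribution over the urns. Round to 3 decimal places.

Urn III 0.122, Urn IV 0.268, Urn I 0.609

Compute prior × likelihood for every hypothesis:
  Urn III: 0.38 × 0.045 = 0.0171
  Urn IV: 0.25 × 0.15 = 0.0375
  Urn I: 0.37 × 0.23 = 0.0851
Normalizing constant = 0.1397.
P(Urn III | red) = 0.0171/0.1397 ≈ 0.122
P(Urn IV | red) = 0.0375/0.1397 ≈ 0.268
P(Urn I | red) = 0.0851/0.1397 ≈ 0.609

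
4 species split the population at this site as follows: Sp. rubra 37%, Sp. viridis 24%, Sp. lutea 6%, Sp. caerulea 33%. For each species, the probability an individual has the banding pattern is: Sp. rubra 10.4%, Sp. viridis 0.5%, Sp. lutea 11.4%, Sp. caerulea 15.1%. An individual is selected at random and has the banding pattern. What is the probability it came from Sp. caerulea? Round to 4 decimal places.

Unnormalized posteriors (prior × likelihood):
  Sp. rubra: 0.37 × 0.104 = 0.03848
  Sp. viridis: 0.24 × 0.005 = 0.0012
  Sp. lutea: 0.06 × 0.114 = 0.00684
  Sp. caerulea: 0.33 × 0.151 = 0.04983
Sum = 0.09635.
P(Sp. caerulea | evidence) = 0.04983 / 0.09635 ≈ 0.5172.

0.5172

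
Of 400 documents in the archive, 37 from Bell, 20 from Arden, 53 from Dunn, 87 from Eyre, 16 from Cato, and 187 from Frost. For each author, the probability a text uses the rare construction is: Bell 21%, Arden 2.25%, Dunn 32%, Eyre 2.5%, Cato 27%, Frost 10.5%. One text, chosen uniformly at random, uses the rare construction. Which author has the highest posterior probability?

Unnormalized posteriors (prior × likelihood):
  Bell: 0.0925 × 0.21 = 0.019425
  Arden: 0.05 × 0.0225 = 0.001125
  Dunn: 0.1325 × 0.32 = 0.0424
  Eyre: 0.2175 × 0.025 = 0.0054375
  Cato: 0.04 × 0.27 = 0.0108
  Frost: 0.4675 × 0.105 = 0.0490875
Sum = 0.128275.
Largest term belongs to Frost, so Frost is most probable.

Frost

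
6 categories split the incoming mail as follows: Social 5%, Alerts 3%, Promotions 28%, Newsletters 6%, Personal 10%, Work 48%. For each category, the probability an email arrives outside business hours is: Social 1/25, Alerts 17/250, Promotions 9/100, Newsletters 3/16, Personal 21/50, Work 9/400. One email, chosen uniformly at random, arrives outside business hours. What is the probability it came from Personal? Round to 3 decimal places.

0.450

Unnormalized posteriors (prior × likelihood):
  Social: 0.05 × 0.04 = 0.002
  Alerts: 0.03 × 0.068 = 0.00204
  Promotions: 0.28 × 0.09 = 0.0252
  Newsletters: 0.06 × 0.1875 = 0.01125
  Personal: 0.1 × 0.42 = 0.042
  Work: 0.48 × 0.0225 = 0.0108
Normalizing constant = 0.09329.
P(Personal | evidence) = 0.042 / 0.09329 ≈ 0.450.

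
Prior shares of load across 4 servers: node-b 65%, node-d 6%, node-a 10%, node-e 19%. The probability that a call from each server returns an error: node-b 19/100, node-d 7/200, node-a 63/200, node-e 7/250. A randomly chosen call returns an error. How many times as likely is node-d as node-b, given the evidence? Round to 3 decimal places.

Unnormalized posteriors (prior × likelihood):
  node-b: 0.65 × 0.19 = 0.1235
  node-d: 0.06 × 0.035 = 0.0021
  node-a: 0.1 × 0.315 = 0.0315
  node-e: 0.19 × 0.028 = 0.00532
Total = 0.16242.
The ratio is 0.0021 / 0.1235 (the normalizer cancels) = 0.017.

0.017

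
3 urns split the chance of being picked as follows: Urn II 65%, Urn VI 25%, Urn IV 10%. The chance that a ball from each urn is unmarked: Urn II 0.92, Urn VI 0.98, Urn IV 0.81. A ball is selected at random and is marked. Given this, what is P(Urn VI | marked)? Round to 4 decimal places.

Taking complements, P(marked | each) = Urn II 0.08, Urn VI 0.02, Urn IV 0.19.
Unnormalized posteriors (prior × likelihood):
  Urn II: 0.65 × 0.08 = 0.052
  Urn VI: 0.25 × 0.02 = 0.005
  Urn IV: 0.1 × 0.19 = 0.019
Total = 0.076.
P(Urn VI | evidence) = 0.005 / 0.076 ≈ 0.0658.

0.0658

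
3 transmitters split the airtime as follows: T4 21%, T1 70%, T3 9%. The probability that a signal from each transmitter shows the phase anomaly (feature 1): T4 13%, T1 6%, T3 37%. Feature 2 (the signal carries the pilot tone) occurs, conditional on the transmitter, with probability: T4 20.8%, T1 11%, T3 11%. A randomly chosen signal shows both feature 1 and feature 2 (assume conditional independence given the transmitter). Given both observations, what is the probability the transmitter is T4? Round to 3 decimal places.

Prior × likelihood for each hypothesis:
  T4: 0.21 × 0.13 × 0.208 = 0.0056784
  T1: 0.7 × 0.06 × 0.11 = 0.00462
  T3: 0.09 × 0.37 × 0.11 = 0.003663
Sum = 0.0139614.
P(T4 | evidence) = 0.0056784 / 0.0139614 ≈ 0.407.

0.407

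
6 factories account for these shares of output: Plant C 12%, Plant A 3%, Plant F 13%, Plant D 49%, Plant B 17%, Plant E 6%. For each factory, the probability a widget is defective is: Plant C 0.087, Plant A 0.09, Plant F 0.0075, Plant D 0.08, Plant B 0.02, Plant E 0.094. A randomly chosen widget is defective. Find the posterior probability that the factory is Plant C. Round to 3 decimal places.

Prior × likelihood for each hypothesis:
  Plant C: 0.12 × 0.087 = 0.01044
  Plant A: 0.03 × 0.09 = 0.0027
  Plant F: 0.13 × 0.0075 = 0.000975
  Plant D: 0.49 × 0.08 = 0.0392
  Plant B: 0.17 × 0.02 = 0.0034
  Plant E: 0.06 × 0.094 = 0.00564
Normalizing constant = 0.062355.
P(Plant C | evidence) = 0.01044 / 0.062355 ≈ 0.167.

0.167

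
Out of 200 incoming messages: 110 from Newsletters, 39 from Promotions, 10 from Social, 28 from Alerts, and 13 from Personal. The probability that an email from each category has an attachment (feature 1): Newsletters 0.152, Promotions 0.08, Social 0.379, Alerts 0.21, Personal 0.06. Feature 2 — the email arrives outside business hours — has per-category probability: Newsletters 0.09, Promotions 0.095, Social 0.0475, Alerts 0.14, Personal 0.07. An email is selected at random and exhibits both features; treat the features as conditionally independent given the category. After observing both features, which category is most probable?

Compute prior × likelihood for every hypothesis:
  Newsletters: 0.55 × 0.152 × 0.09 = 0.007524
  Promotions: 0.195 × 0.08 × 0.095 = 0.001482
  Social: 0.05 × 0.379 × 0.0475 = 0.000900125
  Alerts: 0.14 × 0.21 × 0.14 = 0.004116
  Personal: 0.065 × 0.06 × 0.07 = 0.000273
Normalizing constant = 0.014295125.
Largest term belongs to Newsletters, so Newsletters is most probable.

Newsletters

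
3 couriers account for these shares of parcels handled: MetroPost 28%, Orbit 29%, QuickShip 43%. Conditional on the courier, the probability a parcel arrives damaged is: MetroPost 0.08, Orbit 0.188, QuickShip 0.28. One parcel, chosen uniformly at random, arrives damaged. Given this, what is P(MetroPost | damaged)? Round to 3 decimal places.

Prior × likelihood for each hypothesis:
  MetroPost: 0.28 × 0.08 = 0.0224
  Orbit: 0.29 × 0.188 = 0.05452
  QuickShip: 0.43 × 0.28 = 0.1204
Sum = 0.19732.
P(MetroPost | evidence) = 0.0224 / 0.19732 ≈ 0.114.

0.114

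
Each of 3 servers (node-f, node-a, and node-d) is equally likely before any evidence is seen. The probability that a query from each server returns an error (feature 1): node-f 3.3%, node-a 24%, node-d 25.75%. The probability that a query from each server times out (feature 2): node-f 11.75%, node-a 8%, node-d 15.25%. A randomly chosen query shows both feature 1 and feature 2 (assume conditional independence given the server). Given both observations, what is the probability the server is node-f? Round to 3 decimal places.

With a uniform prior (1/3 each), posterior ∝ likelihood:
  node-f: 0.033 × 0.1175 = 0.0038775
  node-a: 0.24 × 0.08 = 0.0192
  node-d: 0.2575 × 0.1525 = 0.03926875
Sum = 0.06234625.
P(node-f | evidence) = 0.0038775 / 0.06234625 ≈ 0.062.

0.062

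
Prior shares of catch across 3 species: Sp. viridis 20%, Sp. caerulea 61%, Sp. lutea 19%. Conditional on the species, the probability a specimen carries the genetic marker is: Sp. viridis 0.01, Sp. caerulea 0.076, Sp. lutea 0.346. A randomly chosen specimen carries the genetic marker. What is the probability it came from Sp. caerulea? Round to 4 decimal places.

0.4063

Prior × likelihood for each hypothesis:
  Sp. viridis: 0.2 × 0.01 = 0.002
  Sp. caerulea: 0.61 × 0.076 = 0.04636
  Sp. lutea: 0.19 × 0.346 = 0.06574
Total = 0.1141.
P(Sp. caerulea | evidence) = 0.04636 / 0.1141 ≈ 0.4063.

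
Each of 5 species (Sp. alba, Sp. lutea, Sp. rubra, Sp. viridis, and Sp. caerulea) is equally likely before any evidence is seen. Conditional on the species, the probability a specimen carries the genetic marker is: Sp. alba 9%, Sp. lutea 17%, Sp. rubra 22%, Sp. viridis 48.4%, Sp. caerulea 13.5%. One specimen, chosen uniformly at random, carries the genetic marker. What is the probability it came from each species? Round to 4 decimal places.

Sp. alba 0.0819, Sp. lutea 0.1547, Sp. rubra 0.2002, Sp. viridis 0.4404, Sp. caerulea 0.1228

Since the prior is uniform, the posterior is proportional to the likelihood:
  Sp. alba: 0.09
  Sp. lutea: 0.17
  Sp. rubra: 0.22
  Sp. viridis: 0.484
  Sp. caerulea: 0.135
Normalizing constant = 1.099.
P(Sp. alba | marker) = 0.09/1.099 ≈ 0.0819
P(Sp. lutea | marker) = 0.17/1.099 ≈ 0.1547
P(Sp. rubra | marker) = 0.22/1.099 ≈ 0.2002
P(Sp. viridis | marker) = 0.484/1.099 ≈ 0.4404
P(Sp. caerulea | marker) = 0.135/1.099 ≈ 0.1228
(Check: 0.0819+0.1547+0.2002+0.4404+0.1228 = 1.0000.)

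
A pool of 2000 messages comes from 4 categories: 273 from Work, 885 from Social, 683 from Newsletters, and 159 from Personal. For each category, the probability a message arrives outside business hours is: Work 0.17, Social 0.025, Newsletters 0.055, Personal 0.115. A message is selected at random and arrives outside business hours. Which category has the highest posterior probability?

By Bayes' rule, posterior ∝ prior × likelihood:
  Work: 0.1365 × 0.17 = 0.023205
  Social: 0.4425 × 0.025 = 0.0110625
  Newsletters: 0.3415 × 0.055 = 0.0187825
  Personal: 0.0795 × 0.115 = 0.0091425
Normalizing constant = 0.0621925.
Largest term belongs to Work, so Work is most probable.

Work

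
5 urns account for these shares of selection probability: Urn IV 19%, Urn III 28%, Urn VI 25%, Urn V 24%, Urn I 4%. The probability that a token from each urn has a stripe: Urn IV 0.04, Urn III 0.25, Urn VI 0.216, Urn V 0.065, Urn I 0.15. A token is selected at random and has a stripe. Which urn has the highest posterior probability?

Urn III

Prior × likelihood for each hypothesis:
  Urn IV: 0.19 × 0.04 = 0.0076
  Urn III: 0.28 × 0.25 = 0.07
  Urn VI: 0.25 × 0.216 = 0.054
  Urn V: 0.24 × 0.065 = 0.0156
  Urn I: 0.04 × 0.15 = 0.006
Total = 0.1532.
Largest term belongs to Urn III, so Urn III is most probable.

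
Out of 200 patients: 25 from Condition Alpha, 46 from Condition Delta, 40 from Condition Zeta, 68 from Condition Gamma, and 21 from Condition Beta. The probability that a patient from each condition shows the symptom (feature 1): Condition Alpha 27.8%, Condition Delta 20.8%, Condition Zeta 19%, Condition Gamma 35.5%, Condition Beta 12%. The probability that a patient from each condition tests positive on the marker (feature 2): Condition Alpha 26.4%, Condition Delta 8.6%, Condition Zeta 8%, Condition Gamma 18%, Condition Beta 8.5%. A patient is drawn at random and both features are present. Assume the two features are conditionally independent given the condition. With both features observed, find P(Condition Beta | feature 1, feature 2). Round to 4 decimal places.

By Bayes' rule, posterior ∝ prior × likelihood:
  Condition Alpha: 0.125 × 0.278 × 0.264 = 0.009174
  Condition Delta: 0.23 × 0.208 × 0.086 = 0.00411424
  Condition Zeta: 0.2 × 0.19 × 0.08 = 0.00304
  Condition Gamma: 0.34 × 0.355 × 0.18 = 0.021726
  Condition Beta: 0.105 × 0.12 × 0.085 = 0.001071
Sum = 0.03912524.
P(Condition Beta | evidence) = 0.001071 / 0.03912524 ≈ 0.0274.

0.0274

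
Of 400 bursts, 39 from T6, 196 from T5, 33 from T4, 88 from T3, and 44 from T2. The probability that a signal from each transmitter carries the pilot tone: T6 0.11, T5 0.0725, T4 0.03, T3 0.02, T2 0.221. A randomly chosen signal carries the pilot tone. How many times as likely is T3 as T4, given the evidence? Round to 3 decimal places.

By Bayes' rule, posterior ∝ prior × likelihood:
  T6: 0.0975 × 0.11 = 0.010725
  T5: 0.49 × 0.0725 = 0.035525
  T4: 0.0825 × 0.03 = 0.002475
  T3: 0.22 × 0.02 = 0.0044
  T2: 0.11 × 0.221 = 0.02431
Sum = 0.077435.
The ratio is 0.0044 / 0.002475 (the normalizer cancels) = 1.778.

1.778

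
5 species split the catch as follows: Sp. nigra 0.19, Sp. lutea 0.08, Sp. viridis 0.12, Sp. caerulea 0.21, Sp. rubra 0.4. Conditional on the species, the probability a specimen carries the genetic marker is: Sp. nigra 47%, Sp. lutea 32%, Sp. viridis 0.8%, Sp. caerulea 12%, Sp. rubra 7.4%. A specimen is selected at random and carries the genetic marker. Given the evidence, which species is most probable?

Unnormalized posteriors (prior × likelihood):
  Sp. nigra: 0.19 × 0.47 = 0.0893
  Sp. lutea: 0.08 × 0.32 = 0.0256
  Sp. viridis: 0.12 × 0.008 = 0.00096
  Sp. caerulea: 0.21 × 0.12 = 0.0252
  Sp. rubra: 0.4 × 0.074 = 0.0296
Sum = 0.17066.
Largest term belongs to Sp. nigra, so Sp. nigra is most probable.

Sp. nigra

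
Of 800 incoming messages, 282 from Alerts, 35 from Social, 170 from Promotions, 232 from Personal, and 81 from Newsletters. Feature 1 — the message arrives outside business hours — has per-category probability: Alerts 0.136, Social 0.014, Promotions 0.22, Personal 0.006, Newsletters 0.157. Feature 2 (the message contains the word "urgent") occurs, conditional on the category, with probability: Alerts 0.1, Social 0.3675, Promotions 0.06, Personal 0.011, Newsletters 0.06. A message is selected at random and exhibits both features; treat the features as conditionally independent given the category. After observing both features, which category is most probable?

Alerts

By Bayes' rule, posterior ∝ prior × likelihood:
  Alerts: 0.3525 × 0.136 × 0.1 = 0.004794
  Social: 0.04375 × 0.014 × 0.3675 = 0.00022509375
  Promotions: 0.2125 × 0.22 × 0.06 = 0.002805
  Personal: 0.29 × 0.006 × 0.011 = 0.00001914
  Newsletters: 0.10125 × 0.157 × 0.06 = 0.000953775
Normalizing constant = 0.00879700875.
Largest term belongs to Alerts, so Alerts is most probable.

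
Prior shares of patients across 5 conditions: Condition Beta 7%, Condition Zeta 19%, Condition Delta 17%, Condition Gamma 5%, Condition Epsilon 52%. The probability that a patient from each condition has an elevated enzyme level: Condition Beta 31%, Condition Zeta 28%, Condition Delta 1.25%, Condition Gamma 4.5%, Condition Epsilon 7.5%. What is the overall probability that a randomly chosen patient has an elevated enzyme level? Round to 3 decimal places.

0.118

By Bayes' rule, posterior ∝ prior × likelihood:
  Condition Beta: 0.07 × 0.31 = 0.0217
  Condition Zeta: 0.19 × 0.28 = 0.0532
  Condition Delta: 0.17 × 0.0125 = 0.002125
  Condition Gamma: 0.05 × 0.045 = 0.00225
  Condition Epsilon: 0.52 × 0.075 = 0.039
P(elevated) = 0.0217 + 0.0532 + 0.002125 + 0.00225 + 0.039 = 0.118275 → 0.118.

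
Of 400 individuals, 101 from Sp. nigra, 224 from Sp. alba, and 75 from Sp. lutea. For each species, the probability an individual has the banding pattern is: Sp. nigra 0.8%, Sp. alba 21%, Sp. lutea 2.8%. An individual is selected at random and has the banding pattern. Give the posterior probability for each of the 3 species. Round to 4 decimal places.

Compute prior × likelihood for every hypothesis:
  Sp. nigra: 0.2525 × 0.008 = 0.00202
  Sp. alba: 0.56 × 0.21 = 0.1176
  Sp. lutea: 0.1875 × 0.028 = 0.00525
Sum = 0.12487.
P(Sp. nigra | banded) = 0.00202/0.12487 ≈ 0.0162
P(Sp. alba | banded) = 0.1176/0.12487 ≈ 0.9418
P(Sp. lutea | banded) = 0.00525/0.12487 ≈ 0.0420

Sp. nigra 0.0162, Sp. alba 0.9418, Sp. lutea 0.0420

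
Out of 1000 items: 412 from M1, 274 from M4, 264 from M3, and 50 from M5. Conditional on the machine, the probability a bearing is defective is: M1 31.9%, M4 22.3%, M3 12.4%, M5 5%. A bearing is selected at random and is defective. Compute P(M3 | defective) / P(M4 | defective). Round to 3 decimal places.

0.536

Prior × likelihood for each hypothesis:
  M1: 0.412 × 0.319 = 0.131428
  M4: 0.274 × 0.223 = 0.061102
  M3: 0.264 × 0.124 = 0.032736
  M5: 0.05 × 0.05 = 0.0025
Sum = 0.227766.
The ratio is 0.032736 / 0.061102 (the normalizer cancels) = 0.536.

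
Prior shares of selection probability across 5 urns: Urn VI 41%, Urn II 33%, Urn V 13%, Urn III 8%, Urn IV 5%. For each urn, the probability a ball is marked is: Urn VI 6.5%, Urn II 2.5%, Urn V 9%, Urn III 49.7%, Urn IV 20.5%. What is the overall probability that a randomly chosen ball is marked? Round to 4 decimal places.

0.0966

Compute prior × likelihood for every hypothesis:
  Urn VI: 0.41 × 0.065 = 0.02665
  Urn II: 0.33 × 0.025 = 0.00825
  Urn V: 0.13 × 0.09 = 0.0117
  Urn III: 0.08 × 0.497 = 0.03976
  Urn IV: 0.05 × 0.205 = 0.01025
P(marked) = 0.02665 + 0.00825 + 0.0117 + 0.03976 + 0.01025 = 0.09661 → 0.0966.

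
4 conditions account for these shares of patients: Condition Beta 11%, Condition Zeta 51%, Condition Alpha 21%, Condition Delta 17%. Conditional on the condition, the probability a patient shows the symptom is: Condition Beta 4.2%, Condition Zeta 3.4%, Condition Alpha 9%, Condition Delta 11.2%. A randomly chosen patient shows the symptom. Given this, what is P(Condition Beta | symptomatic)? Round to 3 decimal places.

By Bayes' rule, posterior ∝ prior × likelihood:
  Condition Beta: 0.11 × 0.042 = 0.00462
  Condition Zeta: 0.51 × 0.034 = 0.01734
  Condition Alpha: 0.21 × 0.09 = 0.0189
  Condition Delta: 0.17 × 0.112 = 0.01904
Normalizing constant = 0.0599.
P(Condition Beta | evidence) = 0.00462 / 0.0599 ≈ 0.077.

0.077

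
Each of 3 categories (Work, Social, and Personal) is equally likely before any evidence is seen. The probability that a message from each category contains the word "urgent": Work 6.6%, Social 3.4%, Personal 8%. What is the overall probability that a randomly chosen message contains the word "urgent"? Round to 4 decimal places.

0.0600

With a uniform prior (1/3 each), posterior ∝ likelihood:
  Work: 0.066
  Social: 0.034
  Personal: 0.08
P(urgent-flag) = (1/3) × (0.066 + 0.034 + 0.08) = 0.18/3 ≈ 0.0600.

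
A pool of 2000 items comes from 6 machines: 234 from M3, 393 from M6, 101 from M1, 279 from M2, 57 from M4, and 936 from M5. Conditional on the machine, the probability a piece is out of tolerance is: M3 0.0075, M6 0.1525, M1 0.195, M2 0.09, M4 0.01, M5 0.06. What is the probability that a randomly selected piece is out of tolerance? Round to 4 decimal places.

0.0816

Compute prior × likelihood for every hypothesis:
  M3: 0.117 × 0.0075 = 0.0008775
  M6: 0.1965 × 0.1525 = 0.02996625
  M1: 0.0505 × 0.195 = 0.0098475
  M2: 0.1395 × 0.09 = 0.012555
  M4: 0.0285 × 0.01 = 0.000285
  M5: 0.468 × 0.06 = 0.02808
P(oversize) = 0.0008775 + 0.02996625 + 0.0098475 + 0.012555 + 0.000285 + 0.02808 = 0.08161125 → 0.0816.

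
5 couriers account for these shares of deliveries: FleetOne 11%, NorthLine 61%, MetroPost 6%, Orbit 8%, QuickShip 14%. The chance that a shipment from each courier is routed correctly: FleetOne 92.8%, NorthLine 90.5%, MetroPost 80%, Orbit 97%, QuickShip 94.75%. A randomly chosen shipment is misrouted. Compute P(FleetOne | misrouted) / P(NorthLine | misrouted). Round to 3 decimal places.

0.137

Taking complements, P(misrouted | each) = FleetOne 0.072, NorthLine 0.095, MetroPost 0.2, Orbit 0.03, QuickShip 0.0525.
By Bayes' rule, posterior ∝ prior × likelihood:
  FleetOne: 0.11 × 0.072 = 0.00792
  NorthLine: 0.61 × 0.095 = 0.05795
  MetroPost: 0.06 × 0.2 = 0.012
  Orbit: 0.08 × 0.03 = 0.0024
  QuickShip: 0.14 × 0.0525 = 0.00735
Total = 0.08762.
The ratio is 0.00792 / 0.05795 (the normalizer cancels) = 0.137.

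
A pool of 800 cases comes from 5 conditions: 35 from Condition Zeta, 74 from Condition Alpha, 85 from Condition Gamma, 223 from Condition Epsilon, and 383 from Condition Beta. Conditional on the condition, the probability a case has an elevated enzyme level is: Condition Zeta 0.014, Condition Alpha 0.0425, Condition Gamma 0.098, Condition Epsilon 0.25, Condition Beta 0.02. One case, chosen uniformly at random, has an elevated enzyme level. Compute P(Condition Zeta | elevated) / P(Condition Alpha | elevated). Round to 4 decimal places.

Compute prior × likelihood for every hypothesis:
  Condition Zeta: 0.04375 × 0.014 = 0.0006125
  Condition Alpha: 0.0925 × 0.0425 = 0.00393125
  Condition Gamma: 0.10625 × 0.098 = 0.0104125
  Condition Epsilon: 0.27875 × 0.25 = 0.0696875
  Condition Beta: 0.47875 × 0.02 = 0.009575
Normalizing constant = 0.09421875.
The ratio is 0.0006125 / 0.00393125 (the normalizer cancels) = 0.1558.

0.1558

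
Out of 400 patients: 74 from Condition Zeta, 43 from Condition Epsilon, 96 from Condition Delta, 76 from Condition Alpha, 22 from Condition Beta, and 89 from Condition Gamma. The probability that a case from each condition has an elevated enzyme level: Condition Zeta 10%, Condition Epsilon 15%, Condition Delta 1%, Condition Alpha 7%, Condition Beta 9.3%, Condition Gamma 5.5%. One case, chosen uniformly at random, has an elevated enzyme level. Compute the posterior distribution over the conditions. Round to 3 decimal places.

Unnormalized posteriors (prior × likelihood):
  Condition Zeta: 0.185 × 0.1 = 0.0185
  Condition Epsilon: 0.1075 × 0.15 = 0.016125
  Condition Delta: 0.24 × 0.01 = 0.0024
  Condition Alpha: 0.19 × 0.07 = 0.0133
  Condition Beta: 0.055 × 0.093 = 0.005115
  Condition Gamma: 0.2225 × 0.055 = 0.0122375
Normalizing constant = 0.0676775.
P(Condition Zeta | elevated) = 0.0185/0.0676775 ≈ 0.273
P(Condition Epsilon | elevated) = 0.016125/0.0676775 ≈ 0.238
P(Condition Delta | elevated) = 0.0024/0.0676775 ≈ 0.035
P(Condition Alpha | elevated) = 0.0133/0.0676775 ≈ 0.197
P(Condition Beta | elevated) = 0.005115/0.0676775 ≈ 0.076
P(Condition Gamma | elevated) = 0.0122375/0.0676775 ≈ 0.181
(Check: 0.273+0.238+0.035+0.197+0.076+0.181 = 1.000.)

Condition Zeta 0.273, Condition Epsilon 0.238, Condition Delta 0.035, Condition Alpha 0.197, Condition Beta 0.076, Condition Gamma 0.181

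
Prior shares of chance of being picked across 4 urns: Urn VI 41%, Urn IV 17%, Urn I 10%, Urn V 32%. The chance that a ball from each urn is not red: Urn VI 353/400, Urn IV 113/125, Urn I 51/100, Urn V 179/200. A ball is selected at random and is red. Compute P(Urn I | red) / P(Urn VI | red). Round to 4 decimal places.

Taking complements, P(red | each) = Urn VI 0.1175, Urn IV 0.096, Urn I 0.49, Urn V 0.105.
Unnormalized posteriors (prior × likelihood):
  Urn VI: 0.41 × 0.1175 = 0.048175
  Urn IV: 0.17 × 0.096 = 0.01632
  Urn I: 0.1 × 0.49 = 0.049
  Urn V: 0.32 × 0.105 = 0.0336
Sum = 0.147095.
The ratio is 0.049 / 0.048175 (the normalizer cancels) = 1.0171.

1.0171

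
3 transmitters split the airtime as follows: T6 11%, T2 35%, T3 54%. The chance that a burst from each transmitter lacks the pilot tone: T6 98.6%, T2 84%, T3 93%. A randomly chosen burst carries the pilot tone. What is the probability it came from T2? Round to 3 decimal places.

0.587

Taking complements, P(pilot | each) = T6 0.014, T2 0.16, T3 0.07.
Unnormalized posteriors (prior × likelihood):
  T6: 0.11 × 0.014 = 0.00154
  T2: 0.35 × 0.16 = 0.056
  T3: 0.54 × 0.07 = 0.0378
Normalizing constant = 0.09534.
P(T2 | evidence) = 0.056 / 0.09534 ≈ 0.587.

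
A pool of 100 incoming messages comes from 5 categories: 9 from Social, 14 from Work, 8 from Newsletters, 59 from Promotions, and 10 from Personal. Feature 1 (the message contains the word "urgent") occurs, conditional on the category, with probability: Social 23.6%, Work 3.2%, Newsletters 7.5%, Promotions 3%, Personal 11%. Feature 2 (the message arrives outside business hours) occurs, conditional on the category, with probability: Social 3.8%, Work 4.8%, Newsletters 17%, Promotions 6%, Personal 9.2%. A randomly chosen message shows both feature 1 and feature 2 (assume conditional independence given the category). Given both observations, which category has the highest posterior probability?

Promotions

By Bayes' rule, posterior ∝ prior × likelihood:
  Social: 0.09 × 0.236 × 0.038 = 0.00080712
  Work: 0.14 × 0.032 × 0.048 = 0.00021504
  Newsletters: 0.08 × 0.075 × 0.17 = 0.00102
  Promotions: 0.59 × 0.03 × 0.06 = 0.001062
  Personal: 0.1 × 0.11 × 0.092 = 0.001012
Sum = 0.00411616.
Largest term belongs to Promotions, so Promotions is most probable.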